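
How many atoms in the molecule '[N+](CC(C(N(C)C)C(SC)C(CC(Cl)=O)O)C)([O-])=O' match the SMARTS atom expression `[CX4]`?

10

The query [CX4] means: C with X4: aliphatic carbon with exactly 4 total connections (bonds + H).
Check the 19 heavy atoms by environment: 10× C (X4) → match; 1× O (X2) → no; 1× N (X3) → no; 1× C (X3) → no; 2× O (X1) → no; 1× Cl (X1) → no; 1× N (charge +1, X3) → no; 1× O (charge -1, X1) → no; 1× S (X2) → no.
That gives 10 matching atoms.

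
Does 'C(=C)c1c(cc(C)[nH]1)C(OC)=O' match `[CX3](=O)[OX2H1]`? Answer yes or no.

The pattern [CX3](=O)[OX2H1] describes an sp2 carbon double-bonded to O and single-bonded to an -OH oxygen — a carboxylic acid.
The closest candidate here is a methyl-ester group (-C(=O)OCH3), but the singly-bonded O has no H (OX2H0, not OX2H1). No other fragment satisfies the full query, so there is no match.

No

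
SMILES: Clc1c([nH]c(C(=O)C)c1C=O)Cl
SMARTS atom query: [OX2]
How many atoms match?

0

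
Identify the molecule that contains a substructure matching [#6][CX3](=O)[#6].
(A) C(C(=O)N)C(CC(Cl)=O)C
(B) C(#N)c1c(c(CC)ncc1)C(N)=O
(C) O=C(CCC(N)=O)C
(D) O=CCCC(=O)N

C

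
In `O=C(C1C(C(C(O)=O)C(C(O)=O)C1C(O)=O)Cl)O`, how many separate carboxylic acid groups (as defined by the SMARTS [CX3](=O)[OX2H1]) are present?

[CX3](=O)[OX2H1] is the SMARTS for a carboxylic acid: an sp2 carbon double-bonded to O and single-bonded to an -OH oxygen.
The molecule carries 4 separate instances of a carboxylic acid group (-C(=O)OH) meeting every constraint; each maps to a distinct set of atoms, giving 4 matches.

4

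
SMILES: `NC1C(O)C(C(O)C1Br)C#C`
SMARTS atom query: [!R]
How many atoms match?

6

The query [!R] means: !R matches any atom not in a ring.
Check the 11 heavy atoms by environment: 5× C (in 5-ring) → no; 1× N (acyclic) → match; 2× O (acyclic) → match; 2× C (acyclic) → match; 1× Br (acyclic) → match.
Summing the matching environments: 1 + 2 + 2 + 1 = 6 matching atoms.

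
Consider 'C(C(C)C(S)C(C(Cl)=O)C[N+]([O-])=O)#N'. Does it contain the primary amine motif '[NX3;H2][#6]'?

The pattern [NX3;H2][#6] describes a trivalent nitrogen with two H attached to carbon — a primary amine.
The closest candidate here is a nitrile (-C#N), but the nitrogen is NX1 (triple-bonded), not NX3 with two H. No other fragment satisfies the full query, so there is no match.

No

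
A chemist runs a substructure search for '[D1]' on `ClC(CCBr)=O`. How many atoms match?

The query [D1] means: atom with exactly one heavy-atom neighbour (degree 1).
Check the 6 heavy atoms by environment: 2× C (D2) → no; 1× Br (D1) → match; 1× C (D3) → no; 1× O (D1) → match; 1× Cl (D1) → match.
Summing the matching environments: 1 + 1 + 1 = 3 matching atoms.

3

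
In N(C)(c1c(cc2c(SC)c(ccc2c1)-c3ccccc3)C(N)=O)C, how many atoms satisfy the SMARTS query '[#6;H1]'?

The query [#6;H1] means: any carbon bearing exactly one hydrogen.
Check the 24 heavy atoms by environment: 7× c (aromatic, H0) → no; 9× c (aromatic, H1) → match; 1× S (H0) → no; 3× C (H3) → no; 1× C (H0) → no; 1× O (H0) → no; 1× N (H2) → no; 1× N (H0) → no.
That gives 9 matching atoms.

9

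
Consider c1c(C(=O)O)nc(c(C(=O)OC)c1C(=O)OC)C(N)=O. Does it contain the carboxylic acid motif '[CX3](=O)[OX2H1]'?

The pattern [CX3](=O)[OX2H1] describes an sp2 carbon double-bonded to O and single-bonded to an -OH oxygen — a carboxylic acid.
The molecule carries a carboxylic acid group (-C(=O)OH), whose atoms satisfy every constraint of the query, so the pattern matches.

Yes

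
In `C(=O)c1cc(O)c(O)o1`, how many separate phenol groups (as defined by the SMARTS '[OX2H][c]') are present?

2

[OX2H][c] is the SMARTS for a phenol: a hydroxyl oxygen attached to an aromatic carbon.
The molecule carries 2 separate instances of a hydroxyl group (-OH) meeting every constraint; each maps to a distinct set of atoms, giving 2 matches.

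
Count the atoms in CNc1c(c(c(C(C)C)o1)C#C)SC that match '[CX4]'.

5

Check the 14 heavy atoms by environment: 1× o (aromatic, X2) → no; 4× c (aromatic, X3) → no; 1× S (X2) → no; 5× C (X4) → match; 1× N (X3) → no; 2× C (X2) → no.
That gives 5 matching atoms.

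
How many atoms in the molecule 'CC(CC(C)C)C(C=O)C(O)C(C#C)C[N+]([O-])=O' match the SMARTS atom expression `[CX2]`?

The query [CX2] means: C with X2: aliphatic carbon with exactly 2 total connections.
Check the 18 heavy atoms by environment: 10× C (X4) → no; 1× N (charge +1, X3) → no; 1× O (charge -1, X1) → no; 2× O (X1) → no; 2× C (X2) → match; 1× O (X2) → no; 1× C (X3) → no.
That gives 2 matching atoms.

2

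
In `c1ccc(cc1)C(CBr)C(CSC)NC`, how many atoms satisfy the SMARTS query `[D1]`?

3

The query [D1] means: atom with exactly one heavy-atom neighbour (degree 1).
Check the 15 heavy atoms by environment: 2× C (D2) → no; 2× C (D3) → no; 1× Br (D1) → match; 1× S (D2) → no; 2× C (D1) → match; 1× N (D2) → no; 1× c (aromatic, D3) → no; 5× c (aromatic, D2) → no.
Summing the matching environments: 1 + 2 = 3 matching atoms.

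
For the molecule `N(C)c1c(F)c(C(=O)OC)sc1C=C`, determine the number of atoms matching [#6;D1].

The query [#6;D1] means: carbon bonded to exactly one heavy atom.
Check the 14 heavy atoms by environment: 1× s (aromatic, D2) → no; 4× c (aromatic, D3) → no; 1× C (D3) → no; 1× O (D1) → no; 1× O (D2) → no; 3× C (D1) → match; 1× F (D1) → no; 1× N (D2) → no; 1× C (D2) → no.
That gives 3 matching atoms.

3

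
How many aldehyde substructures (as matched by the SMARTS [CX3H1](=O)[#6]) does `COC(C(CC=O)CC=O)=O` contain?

[CX3H1](=O)[#6] is the SMARTS for an aldehyde: an sp2 carbon with one H, double-bonded to O and single-bonded to carbon.
The molecule carries 2 separate instances of an aldehyde (-CHO) meeting every constraint; each maps to a distinct set of atoms, giving 2 matches.

2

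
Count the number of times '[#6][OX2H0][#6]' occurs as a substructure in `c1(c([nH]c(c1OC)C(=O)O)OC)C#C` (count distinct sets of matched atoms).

2

[#6][OX2H0][#6] is the SMARTS for an ether: an aliphatic oxygen bridging two carbons with no H on the oxygen.
The molecule carries 2 separate instances of a methoxy ether (-OCH3) meeting every constraint; each maps to a distinct set of atoms, giving 2 matches.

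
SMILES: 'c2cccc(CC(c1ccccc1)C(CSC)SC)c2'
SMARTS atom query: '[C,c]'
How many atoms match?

18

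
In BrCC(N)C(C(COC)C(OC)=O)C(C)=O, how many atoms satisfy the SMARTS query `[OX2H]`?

0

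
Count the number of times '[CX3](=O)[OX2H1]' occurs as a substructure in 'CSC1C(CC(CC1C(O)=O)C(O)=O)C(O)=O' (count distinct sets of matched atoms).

3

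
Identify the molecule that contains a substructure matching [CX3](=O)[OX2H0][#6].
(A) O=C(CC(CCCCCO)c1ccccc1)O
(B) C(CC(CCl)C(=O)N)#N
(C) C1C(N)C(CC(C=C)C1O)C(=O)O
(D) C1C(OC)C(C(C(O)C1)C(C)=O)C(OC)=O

D

[CX3](=O)[OX2H0][#6] describes a carbonyl carbon bonded to an oxygen that is itself bonded to carbon (no H on that O) (an ester).
(A) has a carboxylic acid group (-C(=O)OH) but the singly-bonded O carries H (OX2H1, not H0).
(B) has a primary amide (-C(=O)NH2) but the carbonyl is bonded to N, not to an O-C linkage.
(C) has a carboxylic acid group (-C(=O)OH) but the singly-bonded O carries H (OX2H1, not H0).
(D) contains a methyl-ester group (-C(=O)OCH3), which satisfies every atom and bond constraint.
So the answer is (D).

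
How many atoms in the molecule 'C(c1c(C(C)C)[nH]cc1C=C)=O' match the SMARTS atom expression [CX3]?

The query [CX3] means: C with X3: aliphatic carbon with exactly 3 total connections.
Check the 12 heavy atoms by environment: 1× n (aromatic, X3) → no; 4× c (aromatic, X3) → no; 3× C (X3) → match; 1× O (X1) → no; 3× C (X4) → no.
That gives 3 matching atoms.

3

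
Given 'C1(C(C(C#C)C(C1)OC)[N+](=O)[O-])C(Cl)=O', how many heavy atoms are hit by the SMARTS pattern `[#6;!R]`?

The query [#6;!R] means: carbon not in any ring.
Check the 15 heavy atoms by environment: 5× C (in 5-ring) → no; 4× C (acyclic) → match; 3× O (acyclic) → no; 1× Cl (acyclic) → no; 1× N (charge +1, acyclic) → no; 1× O (charge -1, acyclic) → no.
That gives 4 matching atoms.

4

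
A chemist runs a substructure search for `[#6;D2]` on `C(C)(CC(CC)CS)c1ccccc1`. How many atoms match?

The query [#6;D2] means: any carbon bonded to exactly two heavy atoms.
Check the 14 heavy atoms by environment: 2× C (D1) → no; 2× C (D3) → no; 3× C (D2) → match; 1× S (D1) → no; 1× c (aromatic, D3) → no; 5× c (aromatic, D2) → match.
Summing the matching environments: 3 + 5 = 8 matching atoms.

8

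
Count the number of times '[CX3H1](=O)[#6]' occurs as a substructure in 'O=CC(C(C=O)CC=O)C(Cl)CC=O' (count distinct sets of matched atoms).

4

[CX3H1](=O)[#6] is the SMARTS for an aldehyde: an sp2 carbon with one H, double-bonded to O and single-bonded to carbon.
The molecule carries 4 separate instances of an aldehyde (-CHO) meeting every constraint; each maps to a distinct set of atoms, giving 4 matches.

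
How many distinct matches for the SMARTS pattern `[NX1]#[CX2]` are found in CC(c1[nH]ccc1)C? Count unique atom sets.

0

[NX1]#[CX2] is the SMARTS for a nitrile: a nitrogen triple-bonded to a two-connected carbon.
No fragment in the molecule satisfies every constraint, giving 0 matches.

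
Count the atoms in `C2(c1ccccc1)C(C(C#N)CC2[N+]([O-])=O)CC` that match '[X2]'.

1

The query [X2] means: any atom with exactly two total connections (bonds + H).
Check the 18 heavy atoms by environment: 7× C (X4) → no; 1× C (X2) → match; 1× N (X1) → no; 6× c (aromatic, X3) → no; 1× N (charge +1, X3) → no; 1× O (charge -1, X1) → no; 1× O (X1) → no.
That gives 1 matching atom.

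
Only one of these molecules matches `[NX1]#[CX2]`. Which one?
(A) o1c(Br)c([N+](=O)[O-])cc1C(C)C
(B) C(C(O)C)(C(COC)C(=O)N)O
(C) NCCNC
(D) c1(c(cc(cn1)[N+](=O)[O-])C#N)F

[NX1]#[CX2] describes a nitrogen triple-bonded to a two-connected carbon (a nitrile).
(A) has a nitro group (-[N+](=O)[O-]) but there is no C#N triple bond.
(B) has a primary amide (-C(=O)NH2) but the nitrogen is NX3, not NX1.
(C) has a primary amino group (-NH2) but the nitrogen is NX3 (three connections), not NX1 triple-bonded.
(D) contains a nitrile (-C#N), which satisfies every atom and bond constraint.
So the answer is (D).

D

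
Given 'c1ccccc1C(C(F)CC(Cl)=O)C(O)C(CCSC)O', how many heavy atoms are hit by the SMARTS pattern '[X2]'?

The query [X2] means: any atom with exactly two total connections (bonds + H).
Check the 21 heavy atoms by environment: 8× C (X4) → no; 6× c (aromatic, X3) → no; 2× O (X2) → match; 1× F (X1) → no; 1× C (X3) → no; 1× O (X1) → no; 1× Cl (X1) → no; 1× S (X2) → match.
Summing the matching environments: 2 + 1 = 3 matching atoms.

3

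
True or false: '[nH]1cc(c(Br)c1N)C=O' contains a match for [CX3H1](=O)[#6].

The pattern [CX3H1](=O)[#6] describes an sp2 carbon with one H, double-bonded to O and single-bonded to carbon — an aldehyde.
The molecule carries an aldehyde (-CHO), whose atoms satisfy every constraint of the query, so the pattern matches.

True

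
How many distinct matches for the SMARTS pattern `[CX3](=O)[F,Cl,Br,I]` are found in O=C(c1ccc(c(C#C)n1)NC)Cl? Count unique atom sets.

1

[CX3](=O)[F,Cl,Br,I] is the SMARTS for an acyl halide: a carbonyl carbon bonded to a halogen.
Exactly one fragment in the molecule meets all constraints, giving 1 match.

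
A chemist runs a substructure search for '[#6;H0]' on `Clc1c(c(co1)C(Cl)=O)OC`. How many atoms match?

4

Check the 11 heavy atoms by environment: 1× o (aromatic, H0) → no; 1× c (aromatic, H1) → no; 3× c (aromatic, H0) → match; 2× O (H0) → no; 1× C (H3) → no; 2× Cl (H0) → no; 1× C (H0) → match.
Summing the matching environments: 3 + 1 = 4 matching atoms.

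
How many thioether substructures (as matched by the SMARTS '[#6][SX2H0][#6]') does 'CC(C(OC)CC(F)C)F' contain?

0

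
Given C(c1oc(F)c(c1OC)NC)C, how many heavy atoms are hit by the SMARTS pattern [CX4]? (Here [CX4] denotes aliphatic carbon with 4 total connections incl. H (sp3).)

4

Check the 12 heavy atoms by environment: 1× o (aromatic, X2) → no; 4× c (aromatic, X3) → no; 4× C (X4) → match; 1× O (X2) → no; 1× F (X1) → no; 1× N (X3) → no.
That gives 4 matching atoms.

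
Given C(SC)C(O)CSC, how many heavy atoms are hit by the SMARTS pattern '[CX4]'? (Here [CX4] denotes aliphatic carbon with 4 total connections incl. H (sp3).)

The query [CX4] means: C with X4: aliphatic carbon with exactly 4 total connections (bonds + H).
Check the 8 heavy atoms by environment: 5× C (X4) → match; 2× S (X2) → no; 1× O (X2) → no.
That gives 5 matching atoms.

5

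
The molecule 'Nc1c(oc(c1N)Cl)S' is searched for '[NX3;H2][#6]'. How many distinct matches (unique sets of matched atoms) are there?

[NX3;H2][#6] is the SMARTS for a primary amine: a trivalent nitrogen with two H attached to carbon.
The molecule carries 2 separate instances of a primary amino group (-NH2) meeting every constraint; each maps to a distinct set of atoms, giving 2 matches.

2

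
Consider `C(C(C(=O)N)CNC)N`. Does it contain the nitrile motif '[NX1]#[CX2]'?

No

The pattern [NX1]#[CX2] describes a nitrogen triple-bonded to a two-connected carbon — a nitrile.
The closest candidate here is a primary amide (-C(=O)NH2), but the nitrogen is NX3, not NX1. No other fragment satisfies the full query, so there is no match.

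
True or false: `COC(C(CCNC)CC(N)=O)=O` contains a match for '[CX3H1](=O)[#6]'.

False

The pattern [CX3H1](=O)[#6] describes an sp2 carbon with one H, double-bonded to O and single-bonded to carbon — an aldehyde.
The closest candidate here is a methyl-ester group (-C(=O)OCH3), but the carbonyl carbon has H0, not H1. No other fragment satisfies the full query, so there is no match.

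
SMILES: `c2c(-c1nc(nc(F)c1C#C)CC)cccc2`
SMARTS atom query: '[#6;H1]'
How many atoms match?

6

The query [#6;H1] means: any carbon bearing exactly one hydrogen.
Check the 17 heavy atoms by environment: 2× n (aromatic, H0) → no; 5× c (aromatic, H0) → no; 1× C (H0) → no; 1× C (H1) → match; 1× F (H0) → no; 5× c (aromatic, H1) → match; 1× C (H2) → no; 1× C (H3) → no.
Summing the matching environments: 1 + 5 = 6 matching atoms.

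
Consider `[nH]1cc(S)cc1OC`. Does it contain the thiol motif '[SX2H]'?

Yes

The pattern [SX2H] describes an aliphatic sulfur with two connections, one being H — a thiol.
The molecule carries a thiol (-SH), whose atoms satisfy every constraint of the query, so the pattern matches.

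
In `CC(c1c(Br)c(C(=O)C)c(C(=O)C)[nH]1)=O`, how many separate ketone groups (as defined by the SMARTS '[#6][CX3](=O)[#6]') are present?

3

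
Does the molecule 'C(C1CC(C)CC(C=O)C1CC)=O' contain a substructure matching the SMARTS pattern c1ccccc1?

No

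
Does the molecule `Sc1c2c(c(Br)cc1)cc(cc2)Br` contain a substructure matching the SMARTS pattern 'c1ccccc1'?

The pattern c1ccccc1 describes six aromatic carbons in a ring — a benzene ring.
The required atom environment is present in the molecule, so the pattern matches.

Yes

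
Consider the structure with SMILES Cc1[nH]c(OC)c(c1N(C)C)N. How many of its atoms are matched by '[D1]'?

5

The query [D1] means: atom with exactly one heavy-atom neighbour (degree 1).
Check the 12 heavy atoms by environment: 1× n (aromatic, D2) → no; 4× c (aromatic, D3) → no; 1× O (D2) → no; 4× C (D1) → match; 1× N (D3) → no; 1× N (D1) → match.
Summing the matching environments: 4 + 1 = 5 matching atoms.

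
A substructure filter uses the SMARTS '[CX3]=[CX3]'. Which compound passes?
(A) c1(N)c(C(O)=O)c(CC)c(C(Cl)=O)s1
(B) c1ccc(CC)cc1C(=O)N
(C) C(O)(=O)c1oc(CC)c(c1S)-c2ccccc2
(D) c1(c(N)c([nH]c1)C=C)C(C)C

D

[CX3]=[CX3] describes a non-aromatic C=C double bond between two sp2 carbons (an alkene).
(A) has an ethyl group (-CH2CH3) but its C-C bond is a single bond between CX4 carbons, not CX3=CX3.
(B) has an ethyl group (-CH2CH3) but its C-C bond is a single bond between CX4 carbons, not CX3=CX3.
(C) has an ethyl group (-CH2CH3) but its C-C bond is a single bond between CX4 carbons, not CX3=CX3.
(D) contains a vinyl group (-CH=CH2), which satisfies every atom and bond constraint.
So the answer is (D).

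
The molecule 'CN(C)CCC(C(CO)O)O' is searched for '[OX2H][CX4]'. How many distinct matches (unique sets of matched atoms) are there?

[OX2H][CX4] is the SMARTS for an aliphatic alcohol: a hydroxyl oxygen bound to an sp3 (X4) carbon.
The molecule carries 3 separate instances of a hydroxyl group (-OH) meeting every constraint; each maps to a distinct set of atoms, giving 3 matches.

3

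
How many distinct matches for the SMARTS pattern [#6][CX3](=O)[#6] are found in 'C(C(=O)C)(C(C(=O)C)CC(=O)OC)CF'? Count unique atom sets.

[#6][CX3](=O)[#6] is the SMARTS for a ketone: a carbonyl carbon (no H) flanked by two carbons.
The molecule carries 2 separate instances of an acetyl/ketone group (-C(=O)CH3) meeting every constraint; each maps to a distinct set of atoms, giving 2 matches.

2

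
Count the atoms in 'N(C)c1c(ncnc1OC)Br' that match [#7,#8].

Check the 11 heavy atoms by environment: 2× n (aromatic) → match; 4× c (aromatic) → no; 1× O → match; 2× C → no; 1× N → match; 1× Br → no.
Summing the matching environments: 2 + 1 + 1 = 4 matching atoms.

4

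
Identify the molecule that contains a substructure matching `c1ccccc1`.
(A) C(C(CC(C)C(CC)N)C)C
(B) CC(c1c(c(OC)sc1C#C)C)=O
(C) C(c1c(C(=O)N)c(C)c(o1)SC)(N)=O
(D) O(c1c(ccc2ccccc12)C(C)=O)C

c1ccccc1 describes six aromatic carbons in a ring (a benzene ring).
(A) has a methyl group (-CH3) but no six-membered all-carbon aromatic ring is present.
(B) has a methyl group (-CH3) but no six-membered all-carbon aromatic ring is present.
(C) has a methyl group (-CH3) but no six-membered all-carbon aromatic ring is present.
(D) contains the required atom environment, so the pattern matches.
So the answer is (D).

D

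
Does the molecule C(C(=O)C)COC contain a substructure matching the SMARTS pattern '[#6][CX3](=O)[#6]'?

Yes

The pattern [#6][CX3](=O)[#6] describes a carbonyl carbon (no H) flanked by two carbons — a ketone.
The molecule carries an acetyl/ketone group (-C(=O)CH3), whose atoms satisfy every constraint of the query, so the pattern matches.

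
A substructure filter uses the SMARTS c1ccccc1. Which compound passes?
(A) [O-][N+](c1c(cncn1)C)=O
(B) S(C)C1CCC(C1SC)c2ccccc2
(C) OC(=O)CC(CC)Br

c1ccccc1 describes six aromatic carbons in a ring (a benzene ring).
(A) has a methyl group (-CH3) but no six-membered all-carbon aromatic ring is present.
(B) contains a phenyl ring, which satisfies every atom and bond constraint.
(C) has a methyl group (-CH3) but no six-membered all-carbon aromatic ring is present.
So the answer is (B).

B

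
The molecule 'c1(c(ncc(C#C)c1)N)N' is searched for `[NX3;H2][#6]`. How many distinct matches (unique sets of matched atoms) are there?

2

[NX3;H2][#6] is the SMARTS for a primary amine: a trivalent nitrogen with two H attached to carbon.
The molecule carries 2 separate instances of a primary amino group (-NH2) meeting every constraint; each maps to a distinct set of atoms, giving 2 matches.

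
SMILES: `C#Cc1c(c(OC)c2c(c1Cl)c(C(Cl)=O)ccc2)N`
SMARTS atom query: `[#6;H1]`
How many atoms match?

4

The query [#6;H1] means: any carbon bearing exactly one hydrogen.
Check the 19 heavy atoms by environment: 7× c (aromatic, H0) → no; 3× c (aromatic, H1) → match; 2× Cl (H0) → no; 2× C (H0) → no; 1× C (H1) → match; 1× N (H2) → no; 2× O (H0) → no; 1× C (H3) → no.
Summing the matching environments: 3 + 1 = 4 matching atoms.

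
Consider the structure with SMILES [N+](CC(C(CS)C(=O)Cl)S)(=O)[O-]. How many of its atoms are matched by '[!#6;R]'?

0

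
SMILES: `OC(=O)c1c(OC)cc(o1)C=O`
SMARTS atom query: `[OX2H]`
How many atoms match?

1

The query [OX2H] means: aliphatic oxygen with two connections, one of which is H — an -OH oxygen.
Check the 12 heavy atoms by environment: 1× o (aromatic, H0, X2) → no; 3× c (aromatic, H0, X3) → no; 1× c (aromatic, H1, X3) → no; 1× C (H1, X3) → no; 2× O (H0, X1) → no; 1× C (H0, X3) → no; 1× O (H1, X2) → match; 1× O (H0, X2) → no; 1× C (H3, X4) → no.
That gives 1 matching atom.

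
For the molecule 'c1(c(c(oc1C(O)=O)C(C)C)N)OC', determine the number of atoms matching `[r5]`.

The query [r5] means: r5 matches atoms in a five-membered ring.
Check the 14 heavy atoms by environment: 1× o (aromatic, in 5-ring) → match; 4× c (aromatic, in 5-ring) → match; 5× C (acyclic) → no; 3× O (acyclic) → no; 1× N (acyclic) → no.
Summing the matching environments: 1 + 4 = 5 matching atoms.

5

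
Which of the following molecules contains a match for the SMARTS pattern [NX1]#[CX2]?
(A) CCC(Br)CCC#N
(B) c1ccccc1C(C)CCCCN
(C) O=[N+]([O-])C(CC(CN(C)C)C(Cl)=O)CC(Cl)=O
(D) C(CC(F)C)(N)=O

[NX1]#[CX2] describes a nitrogen triple-bonded to a two-connected carbon (a nitrile).
(A) contains a nitrile (-C#N), which satisfies every atom and bond constraint.
(B) has a primary amino group (-NH2) but the nitrogen is NX3 (three connections), not NX1 triple-bonded.
(C) has a nitro group (-[N+](=O)[O-]) but there is no C#N triple bond.
(D) has a primary amide (-C(=O)NH2) but the nitrogen is NX3, not NX1.
So the answer is (A).

A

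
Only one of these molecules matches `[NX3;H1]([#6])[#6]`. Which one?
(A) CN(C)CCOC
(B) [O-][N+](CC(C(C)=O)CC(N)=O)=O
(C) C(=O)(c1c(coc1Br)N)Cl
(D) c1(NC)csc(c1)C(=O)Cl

D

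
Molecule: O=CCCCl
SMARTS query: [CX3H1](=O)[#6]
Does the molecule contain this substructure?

Yes

The pattern [CX3H1](=O)[#6] describes an sp2 carbon with one H, double-bonded to O and single-bonded to carbon — an aldehyde.
The molecule carries an aldehyde (-CHO), whose atoms satisfy every constraint of the query, so the pattern matches.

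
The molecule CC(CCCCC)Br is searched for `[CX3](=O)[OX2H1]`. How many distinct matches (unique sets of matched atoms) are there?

0

[CX3](=O)[OX2H1] is the SMARTS for a carboxylic acid: an sp2 carbon double-bonded to O and single-bonded to an -OH oxygen.
No fragment in the molecule satisfies every constraint, giving 0 matches.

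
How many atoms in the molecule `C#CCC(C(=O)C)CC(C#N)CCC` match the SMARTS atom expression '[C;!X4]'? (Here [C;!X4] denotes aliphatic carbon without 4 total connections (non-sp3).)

The query [C;!X4] means: aliphatic carbon that does not have four total connections.
Check the 14 heavy atoms by environment: 8× C (X4) → no; 3× C (X2) → match; 1× N (X1) → no; 1× C (X3) → match; 1× O (X1) → no.
Summing the matching environments: 3 + 1 = 4 matching atoms.

4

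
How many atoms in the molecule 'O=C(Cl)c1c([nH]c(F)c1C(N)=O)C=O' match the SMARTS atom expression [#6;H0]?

6

Check the 14 heavy atoms by environment: 1× n (aromatic, H1) → no; 4× c (aromatic, H0) → match; 1× F (H0) → no; 2× C (H0) → match; 3× O (H0) → no; 1× N (H2) → no; 1× C (H1) → no; 1× Cl (H0) → no.
Summing the matching environments: 4 + 2 = 6 matching atoms.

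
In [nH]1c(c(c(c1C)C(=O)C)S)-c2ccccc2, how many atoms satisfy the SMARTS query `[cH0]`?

5

The query [cH0] means: aromatic carbon with no attached hydrogen (substituted or ring-fusion).
Check the 16 heavy atoms by environment: 1× n (aromatic, H1) → no; 5× c (aromatic, H0) → match; 5× c (aromatic, H1) → no; 2× C (H3) → no; 1× S (H1) → no; 1× C (H0) → no; 1× O (H0) → no.
That gives 5 matching atoms.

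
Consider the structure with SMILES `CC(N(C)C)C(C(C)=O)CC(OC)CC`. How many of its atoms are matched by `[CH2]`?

2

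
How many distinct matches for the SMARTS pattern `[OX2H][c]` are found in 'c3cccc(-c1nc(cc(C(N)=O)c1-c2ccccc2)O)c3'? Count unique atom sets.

1

[OX2H][c] is the SMARTS for a phenol: a hydroxyl oxygen attached to an aromatic carbon.
Exactly one fragment in the molecule meets all constraints, giving 1 match.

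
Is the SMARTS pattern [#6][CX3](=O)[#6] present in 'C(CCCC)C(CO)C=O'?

No

The pattern [#6][CX3](=O)[#6] describes a carbonyl carbon (no H) flanked by two carbons — a ketone.
The closest candidate here is an aldehyde (-CHO), but the carbonyl carbon has H1, so it is not flanked by two carbons. No other fragment satisfies the full query, so there is no match.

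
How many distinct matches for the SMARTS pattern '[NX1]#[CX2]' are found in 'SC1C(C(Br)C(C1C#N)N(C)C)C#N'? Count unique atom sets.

2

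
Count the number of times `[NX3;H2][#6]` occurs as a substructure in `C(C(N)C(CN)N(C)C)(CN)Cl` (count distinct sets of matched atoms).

[NX3;H2][#6] is the SMARTS for a primary amine: a trivalent nitrogen with two H attached to carbon.
The molecule carries 3 separate instances of a primary amino group (-NH2) meeting every constraint; each maps to a distinct set of atoms, giving 3 matches.

3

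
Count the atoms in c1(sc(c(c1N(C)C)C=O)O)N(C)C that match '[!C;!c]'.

The query [!C;!c] means: neither aliphatic nor aromatic carbon — same as [!#6].
Check the 14 heavy atoms by environment: 1× s (aromatic) → match; 4× c (aromatic) → no; 5× C → no; 2× O → match; 2× N → match.
Summing the matching environments: 1 + 2 + 2 = 5 matching atoms.

5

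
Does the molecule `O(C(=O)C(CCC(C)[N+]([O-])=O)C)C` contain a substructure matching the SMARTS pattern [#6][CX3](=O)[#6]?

No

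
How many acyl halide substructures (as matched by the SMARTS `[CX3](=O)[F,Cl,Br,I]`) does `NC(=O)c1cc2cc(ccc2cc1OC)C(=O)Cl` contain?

1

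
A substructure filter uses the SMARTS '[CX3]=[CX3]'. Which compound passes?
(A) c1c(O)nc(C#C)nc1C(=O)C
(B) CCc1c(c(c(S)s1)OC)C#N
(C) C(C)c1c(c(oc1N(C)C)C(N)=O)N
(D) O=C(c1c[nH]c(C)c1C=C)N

D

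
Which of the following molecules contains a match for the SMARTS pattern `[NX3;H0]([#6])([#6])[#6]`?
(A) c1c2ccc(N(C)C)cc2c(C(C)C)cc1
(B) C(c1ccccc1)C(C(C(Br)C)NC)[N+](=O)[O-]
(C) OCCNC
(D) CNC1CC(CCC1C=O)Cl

[NX3;H0]([#6])([#6])[#6] describes a trivalent nitrogen with no H, bonded to three carbons (a tertiary amine).
(A) contains a dimethylamino group (-N(CH3)2), which satisfies every atom and bond constraint.
(B) has an N-methylamino group (-NHCH3) but the nitrogen still has one H (H1), not H0.
(C) has an N-methylamino group (-NHCH3) but the nitrogen still has one H (H1), not H0.
(D) has an N-methylamino group (-NHCH3) but the nitrogen still has one H (H1), not H0.
So the answer is (A).

A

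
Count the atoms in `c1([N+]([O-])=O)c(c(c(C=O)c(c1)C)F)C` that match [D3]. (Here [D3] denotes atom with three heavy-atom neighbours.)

Check the 14 heavy atoms by environment: 5× c (aromatic, D3) → match; 1× c (aromatic, D2) → no; 2× C (D1) → no; 1× N (charge +1, D3) → match; 1× O (charge -1, D1) → no; 2× O (D1) → no; 1× F (D1) → no; 1× C (D2) → no.
Summing the matching environments: 5 + 1 = 6 matching atoms.

6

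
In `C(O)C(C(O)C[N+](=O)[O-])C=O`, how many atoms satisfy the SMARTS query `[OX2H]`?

The query [OX2H] means: aliphatic oxygen with two connections, one of which is H — an -OH oxygen.
Check the 11 heavy atoms by environment: 2× C (H2, X4) → no; 2× C (H1, X4) → no; 2× O (H1, X2) → match; 1× N (charge +1, H0, X3) → no; 1× O (charge -1, H0, X1) → no; 2× O (H0, X1) → no; 1× C (H1, X3) → no.
That gives 2 matching atoms.

2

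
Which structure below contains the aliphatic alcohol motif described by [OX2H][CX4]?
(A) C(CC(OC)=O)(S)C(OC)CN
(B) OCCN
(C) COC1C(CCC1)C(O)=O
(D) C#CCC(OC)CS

B

[OX2H][CX4] describes a hydroxyl oxygen bound to an sp3 (X4) carbon (an aliphatic alcohol).
(A) has a methoxy ether (-OCH3) but the oxygen has H0 (ether), not H1.
(B) contains a hydroxyl group (-OH), which satisfies every atom and bond constraint.
(C) has a carboxylic acid group (-C(=O)OH) but the -OH is on a CX3 carbonyl carbon, not a CX4 carbon.
(D) has a methoxy ether (-OCH3) but the oxygen has H0 (ether), not H1.
So the answer is (B).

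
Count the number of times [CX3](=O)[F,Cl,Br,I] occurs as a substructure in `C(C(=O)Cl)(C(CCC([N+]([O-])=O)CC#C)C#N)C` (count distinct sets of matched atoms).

[CX3](=O)[F,Cl,Br,I] is the SMARTS for an acyl halide: a carbonyl carbon bonded to a halogen.
Exactly one fragment in the molecule meets all constraints, giving 1 match.

1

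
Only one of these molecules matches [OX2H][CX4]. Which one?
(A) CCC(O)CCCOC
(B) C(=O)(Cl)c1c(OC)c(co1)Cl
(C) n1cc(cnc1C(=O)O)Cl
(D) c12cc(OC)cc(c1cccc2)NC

A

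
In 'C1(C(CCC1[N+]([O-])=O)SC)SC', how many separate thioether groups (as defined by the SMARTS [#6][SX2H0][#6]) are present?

2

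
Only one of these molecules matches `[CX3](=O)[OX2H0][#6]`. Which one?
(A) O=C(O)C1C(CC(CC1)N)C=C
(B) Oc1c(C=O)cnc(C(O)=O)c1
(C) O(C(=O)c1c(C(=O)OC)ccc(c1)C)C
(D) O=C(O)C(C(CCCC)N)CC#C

[CX3](=O)[OX2H0][#6] describes a carbonyl carbon bonded to an oxygen that is itself bonded to carbon (no H on that O) (an ester).
(A) has a carboxylic acid group (-C(=O)OH) but the singly-bonded O carries H (OX2H1, not H0).
(B) has a carboxylic acid group (-C(=O)OH) but the singly-bonded O carries H (OX2H1, not H0).
(C) contains a methyl-ester group (-C(=O)OCH3), which satisfies every atom and bond constraint.
(D) has a carboxylic acid group (-C(=O)OH) but the singly-bonded O carries H (OX2H1, not H0).
So the answer is (C).

C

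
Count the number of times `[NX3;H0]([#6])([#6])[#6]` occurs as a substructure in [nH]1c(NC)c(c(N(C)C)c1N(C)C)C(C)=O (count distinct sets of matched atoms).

2

[NX3;H0]([#6])([#6])[#6] is the SMARTS for a tertiary amine: a trivalent nitrogen with no H, bonded to three carbons.
The molecule carries 2 separate instances of a dimethylamino group (-N(CH3)2) meeting every constraint; each maps to a distinct set of atoms, giving 2 matches.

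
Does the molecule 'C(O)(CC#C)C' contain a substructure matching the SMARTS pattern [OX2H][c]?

No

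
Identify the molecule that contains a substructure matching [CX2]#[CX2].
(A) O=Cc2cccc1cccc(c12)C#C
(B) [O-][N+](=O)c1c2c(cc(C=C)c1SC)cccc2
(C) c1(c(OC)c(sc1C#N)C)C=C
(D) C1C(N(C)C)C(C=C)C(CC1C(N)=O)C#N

[CX2]#[CX2] describes a carbon-carbon triple bond (an alkyne).
(A) contains an ethynyl group (-C#CH), which satisfies every atom and bond constraint.
(B) has a vinyl group (-CH=CH2) but the C=C is a double bond; both carbons are CX3, not CX2.
(C) has a nitrile (-C#N) but the triple bond is C#N, not C#C.
(D) has a vinyl group (-CH=CH2) but the C=C is a double bond; both carbons are CX3, not CX2.
So the answer is (A).

A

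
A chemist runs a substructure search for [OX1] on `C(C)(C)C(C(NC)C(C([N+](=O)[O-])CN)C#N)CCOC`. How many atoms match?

The query [OX1] means: aliphatic oxygen with one total connection — typically a carbonyl =O or an oxide.
Check the 20 heavy atoms by environment: 12× C (X4) → no; 2× N (X3) → no; 1× C (X2) → no; 1× N (X1) → no; 1× N (charge +1, X3) → no; 1× O (charge -1, X1) → match; 1× O (X1) → match; 1× O (X2) → no.
Summing the matching environments: 1 + 1 = 2 matching atoms.

2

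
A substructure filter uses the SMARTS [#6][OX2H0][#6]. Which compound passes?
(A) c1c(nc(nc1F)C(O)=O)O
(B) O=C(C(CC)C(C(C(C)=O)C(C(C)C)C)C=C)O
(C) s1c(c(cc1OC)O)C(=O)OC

[#6][OX2H0][#6] describes an aliphatic oxygen bridging two carbons with no H on the oxygen (an ether).
(A) has a hydroxyl group (-OH) but the oxygen has H1, not H0 bridging two carbons.
(B) has a carboxylic acid group (-C(=O)OH) but the -OH oxygen has H1; the =O is OX1, not OX2.
(C) contains a methoxy ether (-OCH3), which satisfies every atom and bond constraint.
So the answer is (C).

C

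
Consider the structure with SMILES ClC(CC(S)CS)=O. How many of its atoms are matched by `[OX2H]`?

0

Check the 8 heavy atoms by environment: 2× C (H2, X4) → no; 1× C (H1, X4) → no; 1× C (H0, X3) → no; 1× O (H0, X1) → no; 1× Cl (H0, X1) → no; 2× S (H1, X2) → no.
No environment satisfies the query, so 0 matching atoms.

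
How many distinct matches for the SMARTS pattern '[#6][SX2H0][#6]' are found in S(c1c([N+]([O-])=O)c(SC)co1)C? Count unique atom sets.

2

[#6][SX2H0][#6] is the SMARTS for a thioether: an aliphatic sulfur bridging two carbons with no H on the sulfur.
The molecule carries 2 separate instances of a methylthio ether (-SCH3) meeting every constraint; each maps to a distinct set of atoms, giving 2 matches.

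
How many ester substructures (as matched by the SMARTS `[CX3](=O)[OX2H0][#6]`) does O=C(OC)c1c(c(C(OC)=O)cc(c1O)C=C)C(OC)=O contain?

[CX3](=O)[OX2H0][#6] is the SMARTS for an ester: a carbonyl carbon bonded to an oxygen that is itself bonded to carbon (no H on that O).
The molecule carries 3 separate instances of a methyl-ester group (-C(=O)OCH3) meeting every constraint; each maps to a distinct set of atoms, giving 3 matches.

3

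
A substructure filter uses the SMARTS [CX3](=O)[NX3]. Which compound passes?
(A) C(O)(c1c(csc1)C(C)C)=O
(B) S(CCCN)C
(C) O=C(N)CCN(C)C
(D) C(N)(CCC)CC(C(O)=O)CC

[CX3](=O)[NX3] describes a carbonyl carbon bonded to a trivalent nitrogen (an amide).
(A) has a carboxylic acid group (-C(=O)OH) but the carbonyl is bonded to O, not to an NX3 nitrogen.
(B) has a primary amino group (-NH2) but the -NH2 is not attached to a carbonyl carbon.
(C) contains a primary amide (-C(=O)NH2), which satisfies every atom and bond constraint.
(D) has a carboxylic acid group (-C(=O)OH) but the carbonyl is bonded to O, not to an NX3 nitrogen.
So the answer is (C).

C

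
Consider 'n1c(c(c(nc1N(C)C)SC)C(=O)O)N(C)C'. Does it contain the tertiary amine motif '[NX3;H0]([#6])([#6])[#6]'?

Yes

The pattern [NX3;H0]([#6])([#6])[#6] describes a trivalent nitrogen with no H, bonded to three carbons — a tertiary amine.
The molecule carries a dimethylamino group (-N(CH3)2), whose atoms satisfy every constraint of the query, so the pattern matches.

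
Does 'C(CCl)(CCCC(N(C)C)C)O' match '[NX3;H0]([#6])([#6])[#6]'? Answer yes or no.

The pattern [NX3;H0]([#6])([#6])[#6] describes a trivalent nitrogen with no H, bonded to three carbons — a tertiary amine.
The molecule carries a dimethylamino group (-N(CH3)2), whose atoms satisfy every constraint of the query, so the pattern matches.

Yes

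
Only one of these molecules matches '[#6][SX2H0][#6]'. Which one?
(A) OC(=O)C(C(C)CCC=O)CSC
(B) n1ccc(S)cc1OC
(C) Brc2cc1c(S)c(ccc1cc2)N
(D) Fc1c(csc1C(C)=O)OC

[#6][SX2H0][#6] describes an aliphatic sulfur bridging two carbons with no H on the sulfur (a thioether).
(A) contains a methylthio ether (-SCH3), which satisfies every atom and bond constraint.
(B) has a thiol (-SH) but the sulfur has H1, not H0 bridging two carbons.
(C) has a thiol (-SH) but the sulfur has H1, not H0 bridging two carbons.
(D) has a methoxy ether (-OCH3) but the bridging atom is O, not S.
So the answer is (A).

A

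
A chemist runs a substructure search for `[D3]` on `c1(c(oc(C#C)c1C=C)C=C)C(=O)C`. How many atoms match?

5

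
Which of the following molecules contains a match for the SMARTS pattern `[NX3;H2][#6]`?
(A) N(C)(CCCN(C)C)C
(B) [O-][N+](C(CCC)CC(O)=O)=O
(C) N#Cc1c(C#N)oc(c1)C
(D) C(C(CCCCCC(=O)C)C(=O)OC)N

D

[NX3;H2][#6] describes a trivalent nitrogen with two H attached to carbon (a primary amine).
(A) has a dimethylamino group (-N(CH3)2) but the nitrogen has H0, not H2.
(B) has a nitro group (-[N+](=O)[O-]) but the nitrogen is [N+] with no H, not NX3H2.
(C) has a nitrile (-C#N) but the nitrogen is NX1 (triple-bonded), not NX3 with two H.
(D) contains a primary amino group (-NH2), which satisfies every atom and bond constraint.
So the answer is (D).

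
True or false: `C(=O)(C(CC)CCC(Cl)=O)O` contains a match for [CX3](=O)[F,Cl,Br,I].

The pattern [CX3](=O)[F,Cl,Br,I] describes a carbonyl carbon bonded to a halogen — an acyl halide.
The molecule carries an acyl chloride (-C(=O)Cl), whose atoms satisfy every constraint of the query, so the pattern matches.

True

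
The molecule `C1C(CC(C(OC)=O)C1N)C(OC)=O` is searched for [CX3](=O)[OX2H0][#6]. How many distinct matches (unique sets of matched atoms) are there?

2

[CX3](=O)[OX2H0][#6] is the SMARTS for an ester: a carbonyl carbon bonded to an oxygen that is itself bonded to carbon (no H on that O).
The molecule carries 2 separate instances of a methyl-ester group (-C(=O)OCH3) meeting every constraint; each maps to a distinct set of atoms, giving 2 matches.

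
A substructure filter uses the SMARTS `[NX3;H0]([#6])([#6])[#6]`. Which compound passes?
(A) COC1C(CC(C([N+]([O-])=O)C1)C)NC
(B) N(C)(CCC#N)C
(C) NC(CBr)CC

[NX3;H0]([#6])([#6])[#6] describes a trivalent nitrogen with no H, bonded to three carbons (a tertiary amine).
(A) has an N-methylamino group (-NHCH3) but the nitrogen still has one H (H1), not H0.
(B) contains a dimethylamino group (-N(CH3)2), which satisfies every atom and bond constraint.
(C) has a primary amino group (-NH2) but the nitrogen has H2, not H0 with three carbons.
So the answer is (B).

B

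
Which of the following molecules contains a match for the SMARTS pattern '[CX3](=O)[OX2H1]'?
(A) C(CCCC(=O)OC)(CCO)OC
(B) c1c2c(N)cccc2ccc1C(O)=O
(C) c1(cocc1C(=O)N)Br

B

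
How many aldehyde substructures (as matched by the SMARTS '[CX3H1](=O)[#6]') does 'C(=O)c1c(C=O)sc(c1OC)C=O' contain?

3

[CX3H1](=O)[#6] is the SMARTS for an aldehyde: an sp2 carbon with one H, double-bonded to O and single-bonded to carbon.
The molecule carries 3 separate instances of an aldehyde (-CHO) meeting every constraint; each maps to a distinct set of atoms, giving 3 matches.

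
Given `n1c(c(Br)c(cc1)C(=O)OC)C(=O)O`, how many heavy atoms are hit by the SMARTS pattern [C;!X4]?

2

The query [C;!X4] means: aliphatic carbon that does not have four total connections.
Check the 14 heavy atoms by environment: 1× n (aromatic, X2) → no; 5× c (aromatic, X3) → no; 1× Br (X1) → no; 2× C (X3) → match; 2× O (X1) → no; 2× O (X2) → no; 1× C (X4) → no.
That gives 2 matching atoms.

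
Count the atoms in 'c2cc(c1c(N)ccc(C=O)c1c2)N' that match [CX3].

1

Check the 14 heavy atoms by environment: 10× c (aromatic, X3) → no; 2× N (X3) → no; 1× C (X3) → match; 1× O (X1) → no.
That gives 1 matching atom.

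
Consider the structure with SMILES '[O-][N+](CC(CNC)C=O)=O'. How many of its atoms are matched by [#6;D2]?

3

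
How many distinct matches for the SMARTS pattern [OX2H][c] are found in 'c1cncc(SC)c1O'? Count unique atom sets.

1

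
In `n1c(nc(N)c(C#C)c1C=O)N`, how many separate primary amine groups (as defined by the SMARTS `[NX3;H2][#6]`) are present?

2

[NX3;H2][#6] is the SMARTS for a primary amine: a trivalent nitrogen with two H attached to carbon.
The molecule carries 2 separate instances of a primary amino group (-NH2) meeting every constraint; each maps to a distinct set of atoms, giving 2 matches.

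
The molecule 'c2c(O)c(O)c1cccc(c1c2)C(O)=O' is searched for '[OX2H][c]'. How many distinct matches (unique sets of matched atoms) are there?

2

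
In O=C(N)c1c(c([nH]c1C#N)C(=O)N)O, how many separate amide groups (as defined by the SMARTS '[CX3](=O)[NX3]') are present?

2

[CX3](=O)[NX3] is the SMARTS for an amide: a carbonyl carbon bonded to a trivalent nitrogen.
The molecule carries 2 separate instances of a primary amide (-C(=O)NH2) meeting every constraint; each maps to a distinct set of atoms, giving 2 matches.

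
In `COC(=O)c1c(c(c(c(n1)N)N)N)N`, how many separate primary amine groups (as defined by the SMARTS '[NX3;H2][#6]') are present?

[NX3;H2][#6] is the SMARTS for a primary amine: a trivalent nitrogen with two H attached to carbon.
The molecule carries 4 separate instances of a primary amino group (-NH2) meeting every constraint; each maps to a distinct set of atoms, giving 4 matches.

4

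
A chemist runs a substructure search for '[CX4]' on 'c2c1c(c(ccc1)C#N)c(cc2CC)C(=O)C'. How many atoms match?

The query [CX4] means: C with X4: aliphatic carbon with exactly 4 total connections (bonds + H).
Check the 17 heavy atoms by environment: 10× c (aromatic, X3) → no; 1× C (X2) → no; 1× N (X1) → no; 3× C (X4) → match; 1× C (X3) → no; 1× O (X1) → no.
That gives 3 matching atoms.

3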